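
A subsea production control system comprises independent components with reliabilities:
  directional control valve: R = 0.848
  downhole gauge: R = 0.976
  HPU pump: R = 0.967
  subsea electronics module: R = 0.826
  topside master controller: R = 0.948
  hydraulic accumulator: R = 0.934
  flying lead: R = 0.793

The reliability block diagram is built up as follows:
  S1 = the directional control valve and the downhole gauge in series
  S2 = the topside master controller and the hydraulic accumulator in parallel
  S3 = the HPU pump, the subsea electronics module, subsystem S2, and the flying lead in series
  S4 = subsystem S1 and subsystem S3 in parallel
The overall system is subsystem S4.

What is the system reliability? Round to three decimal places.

Series (directional control valve and downhole gauge): 0.84800 × 0.97600 = 0.82765
Parallel (topside master controller and hydraulic accumulator): 1 − (1 − 0.94800)(1 − 0.93400) = 0.99657
Series (HPU pump, subsea electronics module, [0.99657], and flying lead): 0.96700 × 0.82600 × 0.99657 × 0.79300 = 0.63123
Parallel ([0.82765] and [0.63123]): 1 − (1 − 0.82765)(1 − 0.63123) = 0.936

0.936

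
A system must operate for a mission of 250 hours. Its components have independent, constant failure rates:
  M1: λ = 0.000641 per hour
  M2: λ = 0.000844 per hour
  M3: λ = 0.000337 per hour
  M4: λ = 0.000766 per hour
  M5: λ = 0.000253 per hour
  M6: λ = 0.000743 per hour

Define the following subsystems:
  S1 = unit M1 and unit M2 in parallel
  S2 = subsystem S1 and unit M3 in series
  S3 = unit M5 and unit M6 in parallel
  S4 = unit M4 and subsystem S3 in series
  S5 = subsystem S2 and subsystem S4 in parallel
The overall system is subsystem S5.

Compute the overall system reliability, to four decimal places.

0.9805

R(M1) = exp(−0.000641 × 250) = 0.851931
R(M2) = exp(−0.000844 × 250) = 0.809774
R(M3) = exp(−0.000337 × 250) = 0.919201
R(M4) = exp(−0.000766 × 250) = 0.825720
R(M5) = exp(−0.000253 × 250) = 0.938709
R(M6) = exp(−0.000743 × 250) = 0.830481
Parallel (M1 and M2): 1 − (1 − 0.851931)(1 − 0.809774) = 0.971833
Series ([0.971833] and M3): 0.971833 × 0.919201 = 0.893310
Parallel (M5 and M6): 1 − (1 − 0.938709)(1 − 0.830481) = 0.989610
Series (M4 and [0.989610]): 0.825720 × 0.989610 = 0.817141
Parallel ([0.893310] and [0.817141]): 1 − (1 − 0.893310)(1 − 0.817141) = 0.9805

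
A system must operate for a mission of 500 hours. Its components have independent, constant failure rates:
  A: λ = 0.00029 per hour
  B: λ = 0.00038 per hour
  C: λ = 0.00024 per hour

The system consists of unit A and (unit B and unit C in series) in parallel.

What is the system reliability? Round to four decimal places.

0.9640

R(A) = exp(−0.00029 × 500) = 0.865022
R(B) = exp(−0.00038 × 500) = 0.826959
R(C) = exp(−0.00024 × 500) = 0.886920
Series (B and C): 0.826959 × 0.886920 = 0.733446
Parallel (A and [0.733446]): 1 − (1 − 0.865022)(1 − 0.733446) = 0.9640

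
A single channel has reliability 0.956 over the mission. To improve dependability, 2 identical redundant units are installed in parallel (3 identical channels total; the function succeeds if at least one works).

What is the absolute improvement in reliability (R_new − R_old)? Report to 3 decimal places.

0.044

R_before = 0.956
R_after = 1 − (1 − 0.956)^3 = 1.000
ΔR = 1.000 − 0.956 = 0.044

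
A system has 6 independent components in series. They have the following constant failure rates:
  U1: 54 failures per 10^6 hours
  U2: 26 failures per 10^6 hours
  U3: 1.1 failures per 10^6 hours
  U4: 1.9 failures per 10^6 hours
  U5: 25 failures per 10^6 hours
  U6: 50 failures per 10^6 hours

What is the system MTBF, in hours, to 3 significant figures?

6330

Series of exponential components: λ_sys = Σ λ_i
λ_sys = 0.000054 + 0.000026 + 0.0000011 + 0.0000019 + 0.000025 + 0.000050 = 1.5800e-04 /h
MTBF = 1 / λ_sys = 6330 h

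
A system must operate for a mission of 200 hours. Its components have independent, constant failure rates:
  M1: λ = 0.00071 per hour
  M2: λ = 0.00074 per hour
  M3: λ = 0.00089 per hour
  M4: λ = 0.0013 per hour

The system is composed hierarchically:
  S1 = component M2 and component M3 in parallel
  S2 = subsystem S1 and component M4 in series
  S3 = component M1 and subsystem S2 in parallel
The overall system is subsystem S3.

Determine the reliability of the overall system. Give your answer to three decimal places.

0.967

R(M1) = exp(−0.00071 × 200) = 0.86762
R(M2) = exp(−0.00074 × 200) = 0.86243
R(M3) = exp(−0.00089 × 200) = 0.83694
R(M4) = exp(−0.0013 × 200) = 0.77105
Parallel (M2 and M3): 1 − (1 − 0.86243)(1 − 0.83694) = 0.97757
Series ([0.97757] and M4): 0.97757 × 0.77105 = 0.75376
Parallel (M1 and [0.75376]): 1 − (1 − 0.86762)(1 − 0.75376) = 0.967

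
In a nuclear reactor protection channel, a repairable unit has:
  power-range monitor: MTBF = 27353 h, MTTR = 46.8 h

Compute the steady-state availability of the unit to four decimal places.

A(power-range monitor) = MTBF/(MTBF+MTTR) = 27353/(27353+46.8) = 0.9983

0.9983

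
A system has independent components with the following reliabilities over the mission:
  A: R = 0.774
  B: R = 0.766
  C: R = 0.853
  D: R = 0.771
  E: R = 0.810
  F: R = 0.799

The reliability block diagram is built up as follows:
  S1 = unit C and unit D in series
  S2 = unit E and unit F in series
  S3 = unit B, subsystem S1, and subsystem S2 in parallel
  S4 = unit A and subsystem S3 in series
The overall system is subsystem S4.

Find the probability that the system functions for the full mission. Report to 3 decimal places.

Series (C and D): 0.85300 × 0.77100 = 0.65766
Series (E and F): 0.81000 × 0.79900 = 0.64719
Parallel (B, [0.65766], and [0.64719]): 1 − (1 − 0.76600)(1 − 0.65766)(1 − 0.64719) = 0.97174
Series (A and [0.97174]): 0.77400 × 0.97174 = 0.752

0.752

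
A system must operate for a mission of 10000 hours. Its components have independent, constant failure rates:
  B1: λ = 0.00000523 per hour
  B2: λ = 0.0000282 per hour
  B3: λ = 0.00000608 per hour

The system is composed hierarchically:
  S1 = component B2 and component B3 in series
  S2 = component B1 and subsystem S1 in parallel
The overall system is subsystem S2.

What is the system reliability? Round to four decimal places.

0.9852

R(B1) = exp(−0.00000523 × 10000) = 0.949044
R(B2) = exp(−0.0000282 × 10000) = 0.754274
R(B3) = exp(−0.00000608 × 10000) = 0.941011
Series (B2 and B3): 0.754274 × 0.941011 = 0.709780
Parallel (B1 and [0.709780]): 1 − (1 − 0.949044)(1 − 0.709780) = 0.9852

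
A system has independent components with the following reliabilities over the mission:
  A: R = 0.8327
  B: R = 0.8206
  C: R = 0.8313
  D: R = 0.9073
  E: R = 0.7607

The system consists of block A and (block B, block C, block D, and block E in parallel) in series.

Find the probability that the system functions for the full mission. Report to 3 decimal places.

Parallel (B, C, D, and E): 1 − (1 − 0.82060)(1 − 0.83130)(1 − 0.90730)(1 − 0.76070) = 0.99933
Series (A and [0.99933]): 0.83270 × 0.99933 = 0.832

0.832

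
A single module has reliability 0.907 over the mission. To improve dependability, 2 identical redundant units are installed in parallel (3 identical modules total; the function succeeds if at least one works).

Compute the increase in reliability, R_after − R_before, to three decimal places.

0.092

R_before = 0.907
R_after = 1 − (1 − 0.907)^3 = 0.999
ΔR = 0.999 − 0.907 = 0.092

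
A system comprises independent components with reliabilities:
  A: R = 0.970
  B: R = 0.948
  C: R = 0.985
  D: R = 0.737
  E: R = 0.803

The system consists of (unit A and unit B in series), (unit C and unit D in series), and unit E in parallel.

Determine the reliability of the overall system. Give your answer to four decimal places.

0.9957

Series (A and B): 0.970000 × 0.948000 = 0.919560
Series (C and D): 0.985000 × 0.737000 = 0.725945
Parallel ([0.919560], [0.725945], and E): 1 − (1 − 0.919560)(1 − 0.725945)(1 − 0.803000) = 0.9957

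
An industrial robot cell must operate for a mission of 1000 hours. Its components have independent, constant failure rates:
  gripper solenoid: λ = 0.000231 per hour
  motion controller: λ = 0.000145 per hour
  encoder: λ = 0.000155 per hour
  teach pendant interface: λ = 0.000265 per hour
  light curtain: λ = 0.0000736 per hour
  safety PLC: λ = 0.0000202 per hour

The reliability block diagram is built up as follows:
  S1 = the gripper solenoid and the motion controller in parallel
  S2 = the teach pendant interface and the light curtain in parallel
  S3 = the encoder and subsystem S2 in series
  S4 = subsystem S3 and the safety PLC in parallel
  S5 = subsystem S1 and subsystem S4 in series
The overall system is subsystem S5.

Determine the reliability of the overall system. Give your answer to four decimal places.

0.9691

R(gripper solenoid) = exp(−0.000231 × 1000) = 0.793739
R(motion controller) = exp(−0.000145 × 1000) = 0.865022
R(encoder) = exp(−0.000155 × 1000) = 0.856415
R(teach pendant interface) = exp(−0.000265 × 1000) = 0.767206
R(light curtain) = exp(−0.0000736 × 1000) = 0.929043
R(safety PLC) = exp(−0.0000202 × 1000) = 0.980003
Parallel (gripper solenoid and motion controller): 1 − (1 − 0.793739)(1 − 0.865022) = 0.972159
Parallel (teach pendant interface and light curtain): 1 − (1 − 0.767206)(1 − 0.929043) = 0.983482
Series (encoder and [0.983482]): 0.856415 × 0.983482 = 0.842269
Parallel ([0.842269] and safety PLC): 1 − (1 − 0.842269)(1 − 0.980003) = 0.996846
Series ([0.972159] and [0.996846]): 0.972159 × 0.996846 = 0.9691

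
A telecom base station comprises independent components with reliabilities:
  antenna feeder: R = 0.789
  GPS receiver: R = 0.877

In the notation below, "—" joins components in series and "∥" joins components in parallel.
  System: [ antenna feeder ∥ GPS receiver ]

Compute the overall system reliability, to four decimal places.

Parallel (antenna feeder and GPS receiver): 1 − (1 − 0.789000)(1 − 0.877000) = 0.9740

0.9740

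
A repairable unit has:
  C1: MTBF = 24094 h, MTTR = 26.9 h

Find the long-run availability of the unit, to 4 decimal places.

A(C1) = MTBF/(MTBF+MTTR) = 24094/(24094+26.9) = 0.9989

0.9989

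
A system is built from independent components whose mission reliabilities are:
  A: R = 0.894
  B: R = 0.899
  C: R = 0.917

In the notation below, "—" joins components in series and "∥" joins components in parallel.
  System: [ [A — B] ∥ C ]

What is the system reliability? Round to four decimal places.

0.9837

Series (A and B): 0.894000 × 0.899000 = 0.803706
Parallel ([0.803706] and C): 1 − (1 − 0.803706)(1 − 0.917000) = 0.9837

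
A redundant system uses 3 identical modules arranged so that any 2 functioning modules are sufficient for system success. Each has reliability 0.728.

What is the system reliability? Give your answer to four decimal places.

0.8183

R = Σ_{i=2}^{3} C(3,i) p^i (1−p)^{3−i} with p = 0.728
C(3,2)·0.728^2·0.272^1 = 0.432467
C(3,3)·0.728^3·0.272^0 = 0.385828
Sum = 0.8183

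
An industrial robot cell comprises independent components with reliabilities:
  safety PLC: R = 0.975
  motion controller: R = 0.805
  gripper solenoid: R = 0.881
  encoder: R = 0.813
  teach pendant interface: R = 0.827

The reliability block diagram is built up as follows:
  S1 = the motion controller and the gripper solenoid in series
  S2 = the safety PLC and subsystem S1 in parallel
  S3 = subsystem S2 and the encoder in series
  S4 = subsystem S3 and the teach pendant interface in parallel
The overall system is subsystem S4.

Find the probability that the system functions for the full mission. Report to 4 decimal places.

Series (motion controller and gripper solenoid): 0.805000 × 0.881000 = 0.709205
Parallel (safety PLC and [0.709205]): 1 − (1 − 0.975000)(1 − 0.709205) = 0.992730
Series ([0.992730] and encoder): 0.992730 × 0.813000 = 0.807089
Parallel ([0.807089] and teach pendant interface): 1 − (1 − 0.807089)(1 − 0.827000) = 0.9666

0.9666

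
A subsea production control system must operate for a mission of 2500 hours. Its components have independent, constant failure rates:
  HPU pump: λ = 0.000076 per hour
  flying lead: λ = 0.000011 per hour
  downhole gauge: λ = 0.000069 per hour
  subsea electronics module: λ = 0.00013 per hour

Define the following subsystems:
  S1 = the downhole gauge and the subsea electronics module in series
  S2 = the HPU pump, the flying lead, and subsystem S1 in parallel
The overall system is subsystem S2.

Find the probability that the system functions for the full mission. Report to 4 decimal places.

0.9982

R(HPU pump) = exp(−0.000076 × 2500) = 0.826959
R(flying lead) = exp(−0.000011 × 2500) = 0.972875
R(downhole gauge) = exp(−0.000069 × 2500) = 0.841558
R(subsea electronics module) = exp(−0.00013 × 2500) = 0.722527
Series (downhole gauge and subsea electronics module): 0.841558 × 0.722527 = 0.608048
Parallel (HPU pump, flying lead, and [0.608048]): 1 − (1 − 0.826959)(1 − 0.972875)(1 − 0.608048) = 0.9982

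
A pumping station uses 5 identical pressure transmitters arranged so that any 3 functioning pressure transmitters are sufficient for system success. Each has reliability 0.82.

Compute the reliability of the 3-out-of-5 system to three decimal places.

0.956

R = Σ_{i=3}^{5} C(5,i) p^i (1−p)^{5−i} with p = 0.82
C(5,3)·0.82^3·0.18^2 = 0.17864
C(5,4)·0.82^4·0.18^1 = 0.40691
C(5,5)·0.82^5·0.18^0 = 0.37074
Sum = 0.956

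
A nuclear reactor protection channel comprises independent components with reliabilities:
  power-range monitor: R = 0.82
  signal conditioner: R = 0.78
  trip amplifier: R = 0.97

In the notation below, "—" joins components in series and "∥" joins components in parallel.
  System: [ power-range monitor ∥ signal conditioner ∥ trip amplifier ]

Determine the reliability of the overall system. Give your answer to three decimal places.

0.999

Parallel (power-range monitor, signal conditioner, and trip amplifier): 1 − (1 − 0.82000)(1 − 0.78000)(1 − 0.97000) = 0.999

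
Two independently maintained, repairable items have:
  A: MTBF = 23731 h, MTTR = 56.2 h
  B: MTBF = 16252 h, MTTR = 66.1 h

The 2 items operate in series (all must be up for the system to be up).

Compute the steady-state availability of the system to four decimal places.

0.9936

A(A) = MTBF/(MTBF+MTTR) = 23731/(23731+56.2) = 0.997637
A(B) = MTBF/(MTBF+MTTR) = 16252/(16252+66.1) = 0.995949
Series availability: 0.997637 × 0.995949 = 0.9936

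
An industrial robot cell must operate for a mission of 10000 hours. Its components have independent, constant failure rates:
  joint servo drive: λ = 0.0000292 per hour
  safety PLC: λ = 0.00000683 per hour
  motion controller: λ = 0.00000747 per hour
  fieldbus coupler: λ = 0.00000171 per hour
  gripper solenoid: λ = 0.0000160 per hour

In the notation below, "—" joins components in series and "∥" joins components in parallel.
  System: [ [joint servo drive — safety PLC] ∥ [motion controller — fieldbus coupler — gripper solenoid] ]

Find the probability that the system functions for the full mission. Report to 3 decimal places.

R(joint servo drive) = exp(−0.0000292 × 10000) = 0.74677
R(safety PLC) = exp(−0.00000683 × 10000) = 0.93398
R(motion controller) = exp(−0.00000747 × 10000) = 0.92802
R(fieldbus coupler) = exp(−0.00000171 × 10000) = 0.98305
R(gripper solenoid) = exp(−0.0000160 × 10000) = 0.85214
Series (joint servo drive and safety PLC): 0.74677 × 0.93398 = 0.69747
Series (motion controller, fieldbus coupler, and gripper solenoid): 0.92802 × 0.98305 × 0.85214 = 0.77740
Parallel ([0.69747] and [0.77740]): 1 − (1 − 0.69747)(1 − 0.77740) = 0.933

0.933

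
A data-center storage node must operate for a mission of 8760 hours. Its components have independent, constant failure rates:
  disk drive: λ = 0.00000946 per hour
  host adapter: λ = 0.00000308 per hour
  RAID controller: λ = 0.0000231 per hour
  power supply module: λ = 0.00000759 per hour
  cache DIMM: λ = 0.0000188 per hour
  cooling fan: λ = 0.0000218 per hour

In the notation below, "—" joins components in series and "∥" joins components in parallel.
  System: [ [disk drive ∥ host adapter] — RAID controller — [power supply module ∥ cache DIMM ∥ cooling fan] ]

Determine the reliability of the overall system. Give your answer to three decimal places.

R(disk drive) = exp(−0.00000946 × 8760) = 0.92047
R(host adapter) = exp(−0.00000308 × 8760) = 0.97338
R(RAID controller) = exp(−0.0000231 × 8760) = 0.81680
R(power supply module) = exp(−0.00000759 × 8760) = 0.93567
R(cache DIMM) = exp(−0.0000188 × 8760) = 0.84816
R(cooling fan) = exp(−0.0000218 × 8760) = 0.82616
Parallel (disk drive and host adapter): 1 − (1 − 0.92047)(1 − 0.97338) = 0.99788
Parallel (power supply module, cache DIMM, and cooling fan): 1 − (1 − 0.93567)(1 − 0.84816)(1 − 0.82616) = 0.99830
Series ([0.99788], RAID controller, and [0.99830]): 0.99788 × 0.81680 × 0.99830 = 0.814

0.814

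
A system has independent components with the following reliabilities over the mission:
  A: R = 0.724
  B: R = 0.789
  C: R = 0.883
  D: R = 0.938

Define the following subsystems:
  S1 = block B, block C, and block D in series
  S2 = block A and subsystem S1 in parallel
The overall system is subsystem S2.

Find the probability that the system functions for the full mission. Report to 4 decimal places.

Series (B, C, and D): 0.789000 × 0.883000 × 0.938000 = 0.653492
Parallel (A and [0.653492]): 1 − (1 − 0.724000)(1 − 0.653492) = 0.9044

0.9044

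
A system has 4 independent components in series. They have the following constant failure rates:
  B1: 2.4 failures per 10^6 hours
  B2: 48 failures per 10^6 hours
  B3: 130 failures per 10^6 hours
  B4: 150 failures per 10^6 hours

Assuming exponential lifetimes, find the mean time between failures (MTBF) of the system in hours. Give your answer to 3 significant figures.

3030

Series of exponential components: λ_sys = Σ λ_i
λ_sys = 0.0000024 + 0.000048 + 0.00013 + 0.00015 = 3.3040e-04 /h
MTBF = 1 / λ_sys = 3030 h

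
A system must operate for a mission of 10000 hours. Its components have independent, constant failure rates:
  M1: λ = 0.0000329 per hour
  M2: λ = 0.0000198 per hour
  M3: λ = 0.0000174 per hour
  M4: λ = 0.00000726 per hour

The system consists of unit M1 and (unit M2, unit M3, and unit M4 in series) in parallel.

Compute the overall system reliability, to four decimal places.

0.8994

R(M1) = exp(−0.0000329 × 10000) = 0.719643
R(M2) = exp(−0.0000198 × 10000) = 0.820370
R(M3) = exp(−0.0000174 × 10000) = 0.840297
R(M4) = exp(−0.00000726 × 10000) = 0.929973
Series (M2, M3, and M4): 0.820370 × 0.840297 × 0.929973 = 0.641081
Parallel (M1 and [0.641081]): 1 − (1 − 0.719643)(1 − 0.641081) = 0.8994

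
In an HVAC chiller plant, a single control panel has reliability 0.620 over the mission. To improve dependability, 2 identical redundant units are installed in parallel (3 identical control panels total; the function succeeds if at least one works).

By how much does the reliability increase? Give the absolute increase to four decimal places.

0.3251

R_before = 0.620
R_after = 1 − (1 − 0.620)^3 = 0.9451
ΔR = 0.9451 − 0.620 = 0.3251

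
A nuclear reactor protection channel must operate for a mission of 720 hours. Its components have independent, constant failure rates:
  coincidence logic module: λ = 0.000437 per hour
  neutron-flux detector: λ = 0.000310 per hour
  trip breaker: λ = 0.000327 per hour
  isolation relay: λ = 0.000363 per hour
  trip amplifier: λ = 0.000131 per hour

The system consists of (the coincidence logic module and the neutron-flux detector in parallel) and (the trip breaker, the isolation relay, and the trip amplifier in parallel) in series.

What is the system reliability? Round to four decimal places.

0.9419

R(coincidence logic module) = exp(−0.000437 × 720) = 0.730052
R(neutron-flux detector) = exp(−0.000310 × 720) = 0.799955
R(trip breaker) = exp(−0.000327 × 720) = 0.790223
R(isolation relay) = exp(−0.000363 × 720) = 0.770004
R(trip amplifier) = exp(−0.000131 × 720) = 0.909992
Parallel (coincidence logic module and neutron-flux detector): 1 − (1 − 0.730052)(1 − 0.799955) = 0.945998
Parallel (trip breaker, isolation relay, and trip amplifier): 1 − (1 − 0.790223)(1 − 0.770004)(1 − 0.909992) = 0.995657
Series ([0.945998] and [0.995657]): 0.945998 × 0.995657 = 0.9419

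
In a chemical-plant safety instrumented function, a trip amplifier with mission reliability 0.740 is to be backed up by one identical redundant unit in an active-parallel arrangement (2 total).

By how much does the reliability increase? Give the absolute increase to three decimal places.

0.192

R_before = 0.740
R_after = 1 − (1 − 0.740)^2 = 0.932
ΔR = 0.932 − 0.740 = 0.192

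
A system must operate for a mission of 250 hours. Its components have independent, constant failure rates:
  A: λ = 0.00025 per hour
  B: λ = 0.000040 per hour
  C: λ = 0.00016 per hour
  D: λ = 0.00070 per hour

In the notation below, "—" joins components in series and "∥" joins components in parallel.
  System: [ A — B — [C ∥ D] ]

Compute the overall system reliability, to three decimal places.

R(A) = exp(−0.00025 × 250) = 0.93941
R(B) = exp(−0.000040 × 250) = 0.99005
R(C) = exp(−0.00016 × 250) = 0.96079
R(D) = exp(−0.00070 × 250) = 0.83946
Parallel (C and D): 1 − (1 − 0.96079)(1 − 0.83946) = 0.99371
Series (A, B, and [0.99371]): 0.93941 × 0.99005 × 0.99371 = 0.924

0.924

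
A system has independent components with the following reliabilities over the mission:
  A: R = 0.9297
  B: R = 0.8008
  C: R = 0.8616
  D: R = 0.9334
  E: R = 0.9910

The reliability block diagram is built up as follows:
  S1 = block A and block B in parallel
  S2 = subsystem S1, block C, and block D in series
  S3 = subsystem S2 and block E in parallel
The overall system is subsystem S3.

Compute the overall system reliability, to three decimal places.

Parallel (A and B): 1 − (1 − 0.92970)(1 − 0.80080) = 0.98600
Series ([0.98600], C, and D): 0.98600 × 0.86160 × 0.93340 = 0.79296
Parallel ([0.79296] and E): 1 − (1 − 0.79296)(1 − 0.99100) = 0.998

0.998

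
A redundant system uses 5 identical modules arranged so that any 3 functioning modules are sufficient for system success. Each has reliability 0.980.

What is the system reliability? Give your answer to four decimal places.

0.9999

R = Σ_{i=3}^{5} C(5,i) p^i (1−p)^{5−i} with p = 0.980
C(5,3)·0.980^3·0.020^2 = 0.003765
C(5,4)·0.980^4·0.020^1 = 0.092237
C(5,5)·0.980^5·0.020^0 = 0.903921
Sum = 0.9999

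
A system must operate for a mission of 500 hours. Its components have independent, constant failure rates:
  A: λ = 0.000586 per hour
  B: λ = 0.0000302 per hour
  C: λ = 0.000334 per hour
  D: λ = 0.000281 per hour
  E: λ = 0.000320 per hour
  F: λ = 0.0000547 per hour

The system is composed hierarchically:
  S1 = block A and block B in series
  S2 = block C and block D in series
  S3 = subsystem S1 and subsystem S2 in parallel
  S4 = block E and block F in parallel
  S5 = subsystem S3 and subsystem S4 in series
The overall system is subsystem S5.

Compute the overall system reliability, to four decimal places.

R(A) = exp(−0.000586 × 500) = 0.746022
R(B) = exp(−0.0000302 × 500) = 0.985013
R(C) = exp(−0.000334 × 500) = 0.846200
R(D) = exp(−0.000281 × 500) = 0.868924
R(E) = exp(−0.000320 × 500) = 0.852144
R(F) = exp(−0.0000547 × 500) = 0.973021
Series (A and B): 0.746022 × 0.985013 = 0.734841
Series (C and D): 0.846200 × 0.868924 = 0.735283
Parallel ([0.734841] and [0.735283]): 1 − (1 − 0.734841)(1 − 0.735283) = 0.929808
Parallel (E and F): 1 − (1 − 0.852144)(1 − 0.973021) = 0.996011
Series ([0.929808] and [0.996011]): 0.929808 × 0.996011 = 0.9261

0.9261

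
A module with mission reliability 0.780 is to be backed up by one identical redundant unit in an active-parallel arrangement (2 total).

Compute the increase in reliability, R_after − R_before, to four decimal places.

R_before = 0.780
R_after = 1 − (1 − 0.780)^2 = 0.9516
ΔR = 0.9516 − 0.780 = 0.1716

0.1716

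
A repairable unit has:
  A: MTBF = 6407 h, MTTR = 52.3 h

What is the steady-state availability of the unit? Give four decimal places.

0.9919

A(A) = MTBF/(MTBF+MTTR) = 6407/(6407+52.3) = 0.9919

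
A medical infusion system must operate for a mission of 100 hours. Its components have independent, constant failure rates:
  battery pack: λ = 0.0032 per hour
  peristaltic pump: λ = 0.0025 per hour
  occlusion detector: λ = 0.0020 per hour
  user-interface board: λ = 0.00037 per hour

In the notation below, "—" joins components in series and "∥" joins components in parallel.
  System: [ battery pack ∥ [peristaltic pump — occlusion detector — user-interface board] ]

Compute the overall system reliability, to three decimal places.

0.894

R(battery pack) = exp(−0.0032 × 100) = 0.72615
R(peristaltic pump) = exp(−0.0025 × 100) = 0.77880
R(occlusion detector) = exp(−0.0020 × 100) = 0.81873
R(user-interface board) = exp(−0.00037 × 100) = 0.96368
Series (peristaltic pump, occlusion detector, and user-interface board): 0.77880 × 0.81873 × 0.96368 = 0.61447
Parallel (battery pack and [0.61447]): 1 − (1 − 0.72615)(1 − 0.61447) = 0.894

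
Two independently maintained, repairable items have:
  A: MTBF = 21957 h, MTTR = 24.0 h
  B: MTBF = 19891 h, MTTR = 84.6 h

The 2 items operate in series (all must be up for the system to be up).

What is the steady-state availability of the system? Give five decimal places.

A(A) = MTBF/(MTBF+MTTR) = 21957/(21957+24.0) = 0.998908
A(B) = MTBF/(MTBF+MTTR) = 19891/(19891+84.6) = 0.995765
Series availability: 0.998908 × 0.995765 = 0.99468

0.99468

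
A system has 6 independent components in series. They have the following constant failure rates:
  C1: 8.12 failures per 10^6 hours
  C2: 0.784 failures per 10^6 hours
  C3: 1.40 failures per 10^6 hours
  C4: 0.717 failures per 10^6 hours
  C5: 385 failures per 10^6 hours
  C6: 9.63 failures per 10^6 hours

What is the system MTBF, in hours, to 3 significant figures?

2470

Series of exponential components: λ_sys = Σ λ_i
λ_sys = 0.00000812 + 0.000000784 + 0.00000140 + 0.000000717 + 0.000385 + 0.00000963 = 4.0565e-04 /h
MTBF = 1 / λ_sys = 2470 h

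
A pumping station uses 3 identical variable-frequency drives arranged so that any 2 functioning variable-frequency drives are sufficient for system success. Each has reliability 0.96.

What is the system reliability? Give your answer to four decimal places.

0.9953

R = Σ_{i=2}^{3} C(3,i) p^i (1−p)^{3−i} with p = 0.96
C(3,2)·0.96^2·0.04^1 = 0.110592
C(3,3)·0.96^3·0.04^0 = 0.884736
Sum = 0.9953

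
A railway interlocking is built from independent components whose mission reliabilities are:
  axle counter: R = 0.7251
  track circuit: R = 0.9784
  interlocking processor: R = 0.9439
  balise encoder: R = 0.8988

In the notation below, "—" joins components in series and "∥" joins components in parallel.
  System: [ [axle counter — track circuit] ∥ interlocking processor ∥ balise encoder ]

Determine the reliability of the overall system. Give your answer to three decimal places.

Series (axle counter and track circuit): 0.72510 × 0.97840 = 0.70944
Parallel ([0.70944], interlocking processor, and balise encoder): 1 − (1 − 0.70944)(1 − 0.94390)(1 − 0.89880) = 0.998

0.998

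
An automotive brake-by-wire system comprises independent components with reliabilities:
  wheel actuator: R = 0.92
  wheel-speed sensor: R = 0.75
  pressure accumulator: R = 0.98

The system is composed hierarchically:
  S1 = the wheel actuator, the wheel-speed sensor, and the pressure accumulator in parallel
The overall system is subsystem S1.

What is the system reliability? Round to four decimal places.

Parallel (wheel actuator, wheel-speed sensor, and pressure accumulator): 1 − (1 − 0.920000)(1 − 0.750000)(1 − 0.980000) = 0.9996

0.9996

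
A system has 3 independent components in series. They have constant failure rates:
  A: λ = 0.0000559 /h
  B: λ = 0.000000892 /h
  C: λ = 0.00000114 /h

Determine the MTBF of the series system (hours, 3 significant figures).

Series of exponential components: λ_sys = Σ λ_i
λ_sys = 0.0000559 + 0.000000892 + 0.00000114 = 5.7932e-05 /h
MTBF = 1 / λ_sys = 17300 h

17300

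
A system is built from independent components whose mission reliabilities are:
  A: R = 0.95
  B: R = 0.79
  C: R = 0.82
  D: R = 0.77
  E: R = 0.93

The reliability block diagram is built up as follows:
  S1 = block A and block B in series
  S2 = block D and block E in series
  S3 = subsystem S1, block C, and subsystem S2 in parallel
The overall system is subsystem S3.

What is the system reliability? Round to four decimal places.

Series (A and B): 0.950000 × 0.790000 = 0.750500
Series (D and E): 0.770000 × 0.930000 = 0.716100
Parallel ([0.750500], C, and [0.716100]): 1 − (1 − 0.750500)(1 − 0.820000)(1 − 0.716100) = 0.9873

0.9873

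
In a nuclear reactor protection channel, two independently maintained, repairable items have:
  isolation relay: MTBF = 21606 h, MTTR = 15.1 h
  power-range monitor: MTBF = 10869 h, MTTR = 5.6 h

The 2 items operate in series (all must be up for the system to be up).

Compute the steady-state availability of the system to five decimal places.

A(isolation relay) = MTBF/(MTBF+MTTR) = 21606/(21606+15.1) = 0.999302
A(power-range monitor) = MTBF/(MTBF+MTTR) = 10869/(10869+5.6) = 0.999485
Series availability: 0.999302 × 0.999485 = 0.99879

0.99879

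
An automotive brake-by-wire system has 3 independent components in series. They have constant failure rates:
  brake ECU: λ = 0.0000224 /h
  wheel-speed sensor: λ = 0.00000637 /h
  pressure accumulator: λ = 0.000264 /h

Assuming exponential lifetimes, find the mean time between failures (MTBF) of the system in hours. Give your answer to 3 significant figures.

3420

Series of exponential components: λ_sys = Σ λ_i
λ_sys = 0.0000224 + 0.00000637 + 0.000264 = 2.9277e-04 /h
MTBF = 1 / λ_sys = 3420 h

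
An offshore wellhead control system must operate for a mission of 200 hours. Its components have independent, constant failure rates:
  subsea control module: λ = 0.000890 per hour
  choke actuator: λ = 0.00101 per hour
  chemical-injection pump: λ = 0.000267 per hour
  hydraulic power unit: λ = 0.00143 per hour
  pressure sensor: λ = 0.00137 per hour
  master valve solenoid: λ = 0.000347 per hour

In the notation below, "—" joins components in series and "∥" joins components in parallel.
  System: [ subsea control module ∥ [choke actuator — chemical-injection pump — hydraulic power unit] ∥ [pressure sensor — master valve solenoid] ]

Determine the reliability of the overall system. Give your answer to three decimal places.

R(subsea control module) = exp(−0.000890 × 200) = 0.83694
R(choke actuator) = exp(−0.00101 × 200) = 0.81709
R(chemical-injection pump) = exp(−0.000267 × 200) = 0.94800
R(hydraulic power unit) = exp(−0.00143 × 200) = 0.75126
R(pressure sensor) = exp(−0.00137 × 200) = 0.76033
R(master valve solenoid) = exp(−0.000347 × 200) = 0.93295
Series (choke actuator, chemical-injection pump, and hydraulic power unit): 0.81709 × 0.94800 × 0.75126 = 0.58193
Series (pressure sensor and master valve solenoid): 0.76033 × 0.93295 = 0.70935
Parallel (subsea control module, [0.58193], and [0.70935]): 1 − (1 − 0.83694)(1 − 0.58193)(1 − 0.70935) = 0.980

0.980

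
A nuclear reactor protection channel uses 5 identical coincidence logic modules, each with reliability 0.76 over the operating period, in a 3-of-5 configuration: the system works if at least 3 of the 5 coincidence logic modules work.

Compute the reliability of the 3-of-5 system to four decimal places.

0.9067

R = Σ_{i=3}^{5} C(5,i) p^i (1−p)^{5−i} with p = 0.76
C(5,3)·0.76^3·0.24^2 = 0.252850
C(5,4)·0.76^4·0.24^1 = 0.400346
C(5,5)·0.76^5·0.24^0 = 0.253553
Sum = 0.9067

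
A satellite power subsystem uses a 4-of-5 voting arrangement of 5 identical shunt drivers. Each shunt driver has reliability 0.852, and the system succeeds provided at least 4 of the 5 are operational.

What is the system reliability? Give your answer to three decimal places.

0.839

R = Σ_{i=4}^{5} C(5,i) p^i (1−p)^{5−i} with p = 0.852
C(5,4)·0.852^4·0.148^1 = 0.38993
C(5,5)·0.852^5·0.148^0 = 0.44895
Sum = 0.839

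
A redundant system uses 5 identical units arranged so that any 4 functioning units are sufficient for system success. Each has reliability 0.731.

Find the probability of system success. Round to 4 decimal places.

R = Σ_{i=4}^{5} C(5,i) p^i (1−p)^{5−i} with p = 0.731
C(5,4)·0.731^4·0.269^1 = 0.384054
C(5,5)·0.731^5·0.269^0 = 0.208731
Sum = 0.5928

0.5928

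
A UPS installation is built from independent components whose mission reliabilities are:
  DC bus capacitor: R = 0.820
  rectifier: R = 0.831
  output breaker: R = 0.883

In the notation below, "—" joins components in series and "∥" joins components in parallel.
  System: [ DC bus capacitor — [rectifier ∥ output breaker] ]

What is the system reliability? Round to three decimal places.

Parallel (rectifier and output breaker): 1 − (1 − 0.83100)(1 − 0.88300) = 0.98023
Series (DC bus capacitor and [0.98023]): 0.82000 × 0.98023 = 0.804

0.804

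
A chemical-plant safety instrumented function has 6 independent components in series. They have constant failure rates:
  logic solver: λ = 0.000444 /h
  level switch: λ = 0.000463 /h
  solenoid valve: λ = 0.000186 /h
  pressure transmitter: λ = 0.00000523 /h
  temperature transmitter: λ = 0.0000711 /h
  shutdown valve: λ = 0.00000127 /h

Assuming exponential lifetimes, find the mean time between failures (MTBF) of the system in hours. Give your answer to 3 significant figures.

Series of exponential components: λ_sys = Σ λ_i
λ_sys = 0.000444 + 0.000463 + 0.000186 + 0.00000523 + 0.0000711 + 0.00000127 = 1.1706e-03 /h
MTBF = 1 / λ_sys = 854 h

854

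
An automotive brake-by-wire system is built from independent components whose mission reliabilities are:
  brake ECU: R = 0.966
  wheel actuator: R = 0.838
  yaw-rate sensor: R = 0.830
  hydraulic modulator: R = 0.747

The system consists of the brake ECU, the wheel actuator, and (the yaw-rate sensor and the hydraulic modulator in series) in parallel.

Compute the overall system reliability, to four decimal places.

0.9979

Series (yaw-rate sensor and hydraulic modulator): 0.830000 × 0.747000 = 0.620010
Parallel (brake ECU, wheel actuator, and [0.620010]): 1 − (1 − 0.966000)(1 − 0.838000)(1 − 0.620010) = 0.9979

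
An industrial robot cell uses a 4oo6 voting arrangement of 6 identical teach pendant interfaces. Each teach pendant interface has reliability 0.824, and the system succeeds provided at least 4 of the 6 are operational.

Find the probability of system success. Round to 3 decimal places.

R = Σ_{i=4}^{6} C(6,i) p^i (1−p)^{6−i} with p = 0.824
C(6,4)·0.824^4·0.176^2 = 0.21420
C(6,5)·0.824^5·0.176^1 = 0.40114
C(6,6)·0.824^6·0.176^0 = 0.31301
Sum = 0.928

0.928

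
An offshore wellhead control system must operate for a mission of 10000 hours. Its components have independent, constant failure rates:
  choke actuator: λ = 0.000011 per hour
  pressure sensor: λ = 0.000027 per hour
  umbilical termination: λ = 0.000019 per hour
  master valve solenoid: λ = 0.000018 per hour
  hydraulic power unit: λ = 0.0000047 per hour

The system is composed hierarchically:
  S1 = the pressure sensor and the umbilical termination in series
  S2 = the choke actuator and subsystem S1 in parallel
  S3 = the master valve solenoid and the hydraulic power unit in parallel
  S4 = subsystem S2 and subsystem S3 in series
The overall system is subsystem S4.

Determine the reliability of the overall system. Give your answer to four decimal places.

R(choke actuator) = exp(−0.000011 × 10000) = 0.895834
R(pressure sensor) = exp(−0.000027 × 10000) = 0.763379
R(umbilical termination) = exp(−0.000019 × 10000) = 0.826959
R(master valve solenoid) = exp(−0.000018 × 10000) = 0.835270
R(hydraulic power unit) = exp(−0.0000047 × 10000) = 0.954087
Series (pressure sensor and umbilical termination): 0.763379 × 0.826959 = 0.631283
Parallel (choke actuator and [0.631283]): 1 − (1 − 0.895834)(1 − 0.631283) = 0.961592
Parallel (master valve solenoid and hydraulic power unit): 1 − (1 − 0.835270)(1 − 0.954087) = 0.992437
Series ([0.961592] and [0.992437]): 0.961592 × 0.992437 = 0.9543

0.9543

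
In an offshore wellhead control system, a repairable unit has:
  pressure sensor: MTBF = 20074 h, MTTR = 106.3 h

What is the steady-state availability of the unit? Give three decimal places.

A(pressure sensor) = MTBF/(MTBF+MTTR) = 20074/(20074+106.3) = 0.995

0.995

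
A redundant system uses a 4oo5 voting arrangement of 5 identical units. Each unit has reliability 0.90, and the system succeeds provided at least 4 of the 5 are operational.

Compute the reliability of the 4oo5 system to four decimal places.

R = Σ_{i=4}^{5} C(5,i) p^i (1−p)^{5−i} with p = 0.90
C(5,4)·0.90^4·0.10^1 = 0.328050
C(5,5)·0.90^5·0.10^0 = 0.590490
Sum = 0.9185

0.9185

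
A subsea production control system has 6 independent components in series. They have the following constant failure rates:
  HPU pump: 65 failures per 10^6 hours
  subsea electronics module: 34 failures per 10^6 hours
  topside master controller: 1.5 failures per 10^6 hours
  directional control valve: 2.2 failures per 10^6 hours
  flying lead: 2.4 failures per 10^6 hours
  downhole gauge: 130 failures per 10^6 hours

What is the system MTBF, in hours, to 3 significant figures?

Series of exponential components: λ_sys = Σ λ_i
λ_sys = 0.000065 + 0.000034 + 0.0000015 + 0.0000022 + 0.0000024 + 0.00013 = 2.3510e-04 /h
MTBF = 1 / λ_sys = 4250 h

4250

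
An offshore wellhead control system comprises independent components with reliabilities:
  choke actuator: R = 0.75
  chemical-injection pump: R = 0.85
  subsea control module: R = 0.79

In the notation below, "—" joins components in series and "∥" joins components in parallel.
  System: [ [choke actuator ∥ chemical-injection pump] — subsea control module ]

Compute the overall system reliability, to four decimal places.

Parallel (choke actuator and chemical-injection pump): 1 − (1 − 0.750000)(1 − 0.850000) = 0.962500
Series ([0.962500] and subsea control module): 0.962500 × 0.790000 = 0.7604

0.7604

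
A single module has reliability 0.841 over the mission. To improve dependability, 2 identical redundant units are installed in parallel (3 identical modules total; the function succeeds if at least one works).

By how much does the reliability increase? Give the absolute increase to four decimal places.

R_before = 0.841
R_after = 1 − (1 − 0.841)^3 = 0.9960
ΔR = 0.9960 − 0.841 = 0.1550

0.1550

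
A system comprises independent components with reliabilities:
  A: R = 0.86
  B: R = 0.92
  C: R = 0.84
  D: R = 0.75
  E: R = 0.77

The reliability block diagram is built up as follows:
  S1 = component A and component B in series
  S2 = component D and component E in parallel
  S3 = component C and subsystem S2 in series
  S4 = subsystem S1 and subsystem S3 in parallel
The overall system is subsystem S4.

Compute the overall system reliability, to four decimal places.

Series (A and B): 0.860000 × 0.920000 = 0.791200
Parallel (D and E): 1 − (1 − 0.750000)(1 − 0.770000) = 0.942500
Series (C and [0.942500]): 0.840000 × 0.942500 = 0.791700
Parallel ([0.791200] and [0.791700]): 1 − (1 − 0.791200)(1 − 0.791700) = 0.9565

0.9565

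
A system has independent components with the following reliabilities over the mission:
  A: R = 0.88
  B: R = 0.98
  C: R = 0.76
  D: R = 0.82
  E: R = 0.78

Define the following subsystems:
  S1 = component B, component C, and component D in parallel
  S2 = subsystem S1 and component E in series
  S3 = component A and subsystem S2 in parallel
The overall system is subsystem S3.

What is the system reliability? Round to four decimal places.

0.9735

Parallel (B, C, and D): 1 − (1 − 0.980000)(1 − 0.760000)(1 − 0.820000) = 0.999136
Series ([0.999136] and E): 0.999136 × 0.780000 = 0.779326
Parallel (A and [0.779326]): 1 − (1 − 0.880000)(1 − 0.779326) = 0.9735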